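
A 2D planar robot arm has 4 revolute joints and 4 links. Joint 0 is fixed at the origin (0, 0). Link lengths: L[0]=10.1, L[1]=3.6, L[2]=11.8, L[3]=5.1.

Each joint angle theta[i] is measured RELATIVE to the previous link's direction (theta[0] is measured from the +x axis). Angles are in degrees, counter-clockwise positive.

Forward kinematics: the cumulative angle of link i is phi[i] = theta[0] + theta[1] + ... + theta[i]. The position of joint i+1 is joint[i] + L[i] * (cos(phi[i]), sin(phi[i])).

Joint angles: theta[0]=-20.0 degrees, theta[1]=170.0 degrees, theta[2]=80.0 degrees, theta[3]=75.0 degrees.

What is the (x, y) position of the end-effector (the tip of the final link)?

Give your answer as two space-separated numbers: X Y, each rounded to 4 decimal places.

Answer: 1.7136 -14.8714

Derivation:
joint[0] = (0.0000, 0.0000)  (base)
link 0: phi[0] = -20 = -20 deg
  cos(-20 deg) = 0.9397, sin(-20 deg) = -0.3420
  joint[1] = (0.0000, 0.0000) + 10.1 * (0.9397, -0.3420) = (0.0000 + 9.4909, 0.0000 + -3.4544) = (9.4909, -3.4544)
link 1: phi[1] = -20 + 170 = 150 deg
  cos(150 deg) = -0.8660, sin(150 deg) = 0.5000
  joint[2] = (9.4909, -3.4544) + 3.6 * (-0.8660, 0.5000) = (9.4909 + -3.1177, -3.4544 + 1.8000) = (6.3732, -1.6544)
link 2: phi[2] = -20 + 170 + 80 = 230 deg
  cos(230 deg) = -0.6428, sin(230 deg) = -0.7660
  joint[3] = (6.3732, -1.6544) + 11.8 * (-0.6428, -0.7660) = (6.3732 + -7.5849, -1.6544 + -9.0393) = (-1.2117, -10.6937)
link 3: phi[3] = -20 + 170 + 80 + 75 = 305 deg
  cos(305 deg) = 0.5736, sin(305 deg) = -0.8192
  joint[4] = (-1.2117, -10.6937) + 5.1 * (0.5736, -0.8192) = (-1.2117 + 2.9252, -10.6937 + -4.1777) = (1.7136, -14.8714)
End effector: (1.7136, -14.8714)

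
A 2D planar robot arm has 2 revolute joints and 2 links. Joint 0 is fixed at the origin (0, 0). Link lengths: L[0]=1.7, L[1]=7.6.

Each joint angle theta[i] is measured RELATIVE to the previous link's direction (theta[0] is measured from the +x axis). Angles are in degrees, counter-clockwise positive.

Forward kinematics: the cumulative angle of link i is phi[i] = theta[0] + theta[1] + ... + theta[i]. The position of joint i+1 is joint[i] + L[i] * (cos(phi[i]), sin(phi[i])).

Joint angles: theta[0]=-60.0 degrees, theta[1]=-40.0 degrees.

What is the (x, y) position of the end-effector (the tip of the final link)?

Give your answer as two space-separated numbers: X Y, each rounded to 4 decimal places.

joint[0] = (0.0000, 0.0000)  (base)
link 0: phi[0] = -60 = -60 deg
  cos(-60 deg) = 0.5000, sin(-60 deg) = -0.8660
  joint[1] = (0.0000, 0.0000) + 1.7 * (0.5000, -0.8660) = (0.0000 + 0.8500, 0.0000 + -1.4722) = (0.8500, -1.4722)
link 1: phi[1] = -60 + -40 = -100 deg
  cos(-100 deg) = -0.1736, sin(-100 deg) = -0.9848
  joint[2] = (0.8500, -1.4722) + 7.6 * (-0.1736, -0.9848) = (0.8500 + -1.3197, -1.4722 + -7.4845) = (-0.4697, -8.9568)
End effector: (-0.4697, -8.9568)

Answer: -0.4697 -8.9568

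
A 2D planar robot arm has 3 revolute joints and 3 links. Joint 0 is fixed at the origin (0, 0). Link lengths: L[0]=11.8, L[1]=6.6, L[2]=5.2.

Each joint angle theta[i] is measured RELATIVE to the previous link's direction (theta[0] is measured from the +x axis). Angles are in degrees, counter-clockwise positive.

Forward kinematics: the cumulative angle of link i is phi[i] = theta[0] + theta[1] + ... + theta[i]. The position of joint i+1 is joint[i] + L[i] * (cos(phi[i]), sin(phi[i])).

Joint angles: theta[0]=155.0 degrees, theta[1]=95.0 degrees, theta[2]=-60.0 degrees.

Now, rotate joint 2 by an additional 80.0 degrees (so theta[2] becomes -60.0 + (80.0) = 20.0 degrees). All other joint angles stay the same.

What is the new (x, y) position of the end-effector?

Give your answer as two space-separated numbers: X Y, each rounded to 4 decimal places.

Answer: -12.9518 -6.4151

Derivation:
joint[0] = (0.0000, 0.0000)  (base)
link 0: phi[0] = 155 = 155 deg
  cos(155 deg) = -0.9063, sin(155 deg) = 0.4226
  joint[1] = (0.0000, 0.0000) + 11.8 * (-0.9063, 0.4226) = (0.0000 + -10.6944, 0.0000 + 4.9869) = (-10.6944, 4.9869)
link 1: phi[1] = 155 + 95 = 250 deg
  cos(250 deg) = -0.3420, sin(250 deg) = -0.9397
  joint[2] = (-10.6944, 4.9869) + 6.6 * (-0.3420, -0.9397) = (-10.6944 + -2.2573, 4.9869 + -6.2020) = (-12.9518, -1.2151)
link 2: phi[2] = 155 + 95 + 20 = 270 deg
  cos(270 deg) = -0.0000, sin(270 deg) = -1.0000
  joint[3] = (-12.9518, -1.2151) + 5.2 * (-0.0000, -1.0000) = (-12.9518 + -0.0000, -1.2151 + -5.2000) = (-12.9518, -6.4151)
End effector: (-12.9518, -6.4151)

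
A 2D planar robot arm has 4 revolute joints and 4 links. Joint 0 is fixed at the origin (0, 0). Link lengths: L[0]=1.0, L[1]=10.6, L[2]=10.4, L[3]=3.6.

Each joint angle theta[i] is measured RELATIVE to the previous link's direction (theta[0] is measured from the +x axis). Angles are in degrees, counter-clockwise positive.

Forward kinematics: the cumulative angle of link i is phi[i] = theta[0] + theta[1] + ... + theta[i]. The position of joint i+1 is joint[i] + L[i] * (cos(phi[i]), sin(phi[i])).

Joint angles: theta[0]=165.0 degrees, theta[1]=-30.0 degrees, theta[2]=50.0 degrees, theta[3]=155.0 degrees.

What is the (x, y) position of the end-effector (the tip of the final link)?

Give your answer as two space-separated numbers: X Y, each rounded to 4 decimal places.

joint[0] = (0.0000, 0.0000)  (base)
link 0: phi[0] = 165 = 165 deg
  cos(165 deg) = -0.9659, sin(165 deg) = 0.2588
  joint[1] = (0.0000, 0.0000) + 1 * (-0.9659, 0.2588) = (0.0000 + -0.9659, 0.0000 + 0.2588) = (-0.9659, 0.2588)
link 1: phi[1] = 165 + -30 = 135 deg
  cos(135 deg) = -0.7071, sin(135 deg) = 0.7071
  joint[2] = (-0.9659, 0.2588) + 10.6 * (-0.7071, 0.7071) = (-0.9659 + -7.4953, 0.2588 + 7.4953) = (-8.4613, 7.7542)
link 2: phi[2] = 165 + -30 + 50 = 185 deg
  cos(185 deg) = -0.9962, sin(185 deg) = -0.0872
  joint[3] = (-8.4613, 7.7542) + 10.4 * (-0.9962, -0.0872) = (-8.4613 + -10.3604, 7.7542 + -0.9064) = (-18.8217, 6.8477)
link 3: phi[3] = 165 + -30 + 50 + 155 = 340 deg
  cos(340 deg) = 0.9397, sin(340 deg) = -0.3420
  joint[4] = (-18.8217, 6.8477) + 3.6 * (0.9397, -0.3420) = (-18.8217 + 3.3829, 6.8477 + -1.2313) = (-15.4388, 5.6165)
End effector: (-15.4388, 5.6165)

Answer: -15.4388 5.6165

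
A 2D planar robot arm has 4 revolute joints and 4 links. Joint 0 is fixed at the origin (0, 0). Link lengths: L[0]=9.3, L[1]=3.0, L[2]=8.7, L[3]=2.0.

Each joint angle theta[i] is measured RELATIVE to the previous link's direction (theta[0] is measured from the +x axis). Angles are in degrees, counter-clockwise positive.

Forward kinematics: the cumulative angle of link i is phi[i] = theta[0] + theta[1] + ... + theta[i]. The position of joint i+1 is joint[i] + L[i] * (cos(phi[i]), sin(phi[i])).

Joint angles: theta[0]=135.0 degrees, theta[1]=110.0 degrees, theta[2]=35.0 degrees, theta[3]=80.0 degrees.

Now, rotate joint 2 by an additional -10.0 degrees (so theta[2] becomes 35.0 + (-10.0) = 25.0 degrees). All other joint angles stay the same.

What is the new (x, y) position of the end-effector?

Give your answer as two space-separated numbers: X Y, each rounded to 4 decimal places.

joint[0] = (0.0000, 0.0000)  (base)
link 0: phi[0] = 135 = 135 deg
  cos(135 deg) = -0.7071, sin(135 deg) = 0.7071
  joint[1] = (0.0000, 0.0000) + 9.3 * (-0.7071, 0.7071) = (0.0000 + -6.5761, 0.0000 + 6.5761) = (-6.5761, 6.5761)
link 1: phi[1] = 135 + 110 = 245 deg
  cos(245 deg) = -0.4226, sin(245 deg) = -0.9063
  joint[2] = (-6.5761, 6.5761) + 3 * (-0.4226, -0.9063) = (-6.5761 + -1.2679, 6.5761 + -2.7189) = (-7.8439, 3.8572)
link 2: phi[2] = 135 + 110 + 25 = 270 deg
  cos(270 deg) = -0.0000, sin(270 deg) = -1.0000
  joint[3] = (-7.8439, 3.8572) + 8.7 * (-0.0000, -1.0000) = (-7.8439 + -0.0000, 3.8572 + -8.7000) = (-7.8439, -4.8428)
link 3: phi[3] = 135 + 110 + 25 + 80 = 350 deg
  cos(350 deg) = 0.9848, sin(350 deg) = -0.1736
  joint[4] = (-7.8439, -4.8428) + 2 * (0.9848, -0.1736) = (-7.8439 + 1.9696, -4.8428 + -0.3473) = (-5.8743, -5.1901)
End effector: (-5.8743, -5.1901)

Answer: -5.8743 -5.1901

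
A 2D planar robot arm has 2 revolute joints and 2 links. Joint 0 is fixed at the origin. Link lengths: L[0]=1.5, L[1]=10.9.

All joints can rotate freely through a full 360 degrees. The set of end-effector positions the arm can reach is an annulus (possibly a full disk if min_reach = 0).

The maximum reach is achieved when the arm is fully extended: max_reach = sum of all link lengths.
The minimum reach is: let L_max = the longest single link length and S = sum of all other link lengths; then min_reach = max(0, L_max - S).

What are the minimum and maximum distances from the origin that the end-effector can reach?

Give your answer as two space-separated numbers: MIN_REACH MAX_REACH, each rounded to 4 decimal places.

Link lengths: [1.5, 10.9]
max_reach = 1.5 + 10.9 = 12.4
L_max = max([1.5, 10.9]) = 10.9
S (sum of others) = 12.4 - 10.9 = 1.5
min_reach = max(0, 10.9 - 1.5) = max(0, 9.4) = 9.4

Answer: 9.4000 12.4000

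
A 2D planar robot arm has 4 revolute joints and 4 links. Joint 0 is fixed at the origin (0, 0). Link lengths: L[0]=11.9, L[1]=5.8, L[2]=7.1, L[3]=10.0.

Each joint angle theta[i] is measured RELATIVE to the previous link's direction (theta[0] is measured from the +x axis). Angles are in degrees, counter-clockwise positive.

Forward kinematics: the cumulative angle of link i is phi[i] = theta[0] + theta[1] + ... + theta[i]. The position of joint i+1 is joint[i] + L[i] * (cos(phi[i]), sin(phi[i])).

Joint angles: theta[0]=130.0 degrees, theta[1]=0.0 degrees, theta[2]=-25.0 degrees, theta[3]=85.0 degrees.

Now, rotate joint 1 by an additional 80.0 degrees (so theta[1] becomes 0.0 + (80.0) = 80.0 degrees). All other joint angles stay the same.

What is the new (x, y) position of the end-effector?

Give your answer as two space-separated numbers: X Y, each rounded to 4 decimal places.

Answer: -19.7451 -4.4029

Derivation:
joint[0] = (0.0000, 0.0000)  (base)
link 0: phi[0] = 130 = 130 deg
  cos(130 deg) = -0.6428, sin(130 deg) = 0.7660
  joint[1] = (0.0000, 0.0000) + 11.9 * (-0.6428, 0.7660) = (0.0000 + -7.6492, 0.0000 + 9.1159) = (-7.6492, 9.1159)
link 1: phi[1] = 130 + 80 = 210 deg
  cos(210 deg) = -0.8660, sin(210 deg) = -0.5000
  joint[2] = (-7.6492, 9.1159) + 5.8 * (-0.8660, -0.5000) = (-7.6492 + -5.0229, 9.1159 + -2.9000) = (-12.6721, 6.2159)
link 2: phi[2] = 130 + 80 + -25 = 185 deg
  cos(185 deg) = -0.9962, sin(185 deg) = -0.0872
  joint[3] = (-12.6721, 6.2159) + 7.1 * (-0.9962, -0.0872) = (-12.6721 + -7.0730, 6.2159 + -0.6188) = (-19.7451, 5.5971)
link 3: phi[3] = 130 + 80 + -25 + 85 = 270 deg
  cos(270 deg) = -0.0000, sin(270 deg) = -1.0000
  joint[4] = (-19.7451, 5.5971) + 10 * (-0.0000, -1.0000) = (-19.7451 + -0.0000, 5.5971 + -10.0000) = (-19.7451, -4.4029)
End effector: (-19.7451, -4.4029)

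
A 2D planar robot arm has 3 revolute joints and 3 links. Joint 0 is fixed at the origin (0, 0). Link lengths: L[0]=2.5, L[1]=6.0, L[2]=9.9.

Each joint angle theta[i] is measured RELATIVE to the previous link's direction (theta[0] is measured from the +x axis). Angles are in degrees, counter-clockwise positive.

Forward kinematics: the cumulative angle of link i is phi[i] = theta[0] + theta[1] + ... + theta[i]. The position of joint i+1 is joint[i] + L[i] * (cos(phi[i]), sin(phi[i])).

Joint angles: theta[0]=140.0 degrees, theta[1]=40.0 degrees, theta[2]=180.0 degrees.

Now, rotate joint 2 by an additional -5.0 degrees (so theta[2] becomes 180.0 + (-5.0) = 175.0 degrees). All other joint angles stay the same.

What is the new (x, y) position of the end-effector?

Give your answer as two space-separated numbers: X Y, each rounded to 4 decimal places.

Answer: 1.9472 0.7441

Derivation:
joint[0] = (0.0000, 0.0000)  (base)
link 0: phi[0] = 140 = 140 deg
  cos(140 deg) = -0.7660, sin(140 deg) = 0.6428
  joint[1] = (0.0000, 0.0000) + 2.5 * (-0.7660, 0.6428) = (0.0000 + -1.9151, 0.0000 + 1.6070) = (-1.9151, 1.6070)
link 1: phi[1] = 140 + 40 = 180 deg
  cos(180 deg) = -1.0000, sin(180 deg) = 0.0000
  joint[2] = (-1.9151, 1.6070) + 6 * (-1.0000, 0.0000) = (-1.9151 + -6.0000, 1.6070 + 0.0000) = (-7.9151, 1.6070)
link 2: phi[2] = 140 + 40 + 175 = 355 deg
  cos(355 deg) = 0.9962, sin(355 deg) = -0.0872
  joint[3] = (-7.9151, 1.6070) + 9.9 * (0.9962, -0.0872) = (-7.9151 + 9.8623, 1.6070 + -0.8628) = (1.9472, 0.7441)
End effector: (1.9472, 0.7441)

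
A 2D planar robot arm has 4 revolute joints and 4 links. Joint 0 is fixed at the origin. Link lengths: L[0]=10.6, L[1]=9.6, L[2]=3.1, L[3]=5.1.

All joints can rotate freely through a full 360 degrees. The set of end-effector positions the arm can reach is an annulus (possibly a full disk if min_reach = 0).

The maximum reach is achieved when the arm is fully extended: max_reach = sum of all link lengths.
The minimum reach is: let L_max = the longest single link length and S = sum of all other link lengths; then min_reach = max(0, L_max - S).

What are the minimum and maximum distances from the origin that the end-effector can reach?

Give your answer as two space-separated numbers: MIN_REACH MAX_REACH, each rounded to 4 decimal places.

Answer: 0.0000 28.4000

Derivation:
Link lengths: [10.6, 9.6, 3.1, 5.1]
max_reach = 10.6 + 9.6 + 3.1 + 5.1 = 28.4
L_max = max([10.6, 9.6, 3.1, 5.1]) = 10.6
S (sum of others) = 28.4 - 10.6 = 17.8
min_reach = max(0, 10.6 - 17.8) = max(0, -7.2) = 0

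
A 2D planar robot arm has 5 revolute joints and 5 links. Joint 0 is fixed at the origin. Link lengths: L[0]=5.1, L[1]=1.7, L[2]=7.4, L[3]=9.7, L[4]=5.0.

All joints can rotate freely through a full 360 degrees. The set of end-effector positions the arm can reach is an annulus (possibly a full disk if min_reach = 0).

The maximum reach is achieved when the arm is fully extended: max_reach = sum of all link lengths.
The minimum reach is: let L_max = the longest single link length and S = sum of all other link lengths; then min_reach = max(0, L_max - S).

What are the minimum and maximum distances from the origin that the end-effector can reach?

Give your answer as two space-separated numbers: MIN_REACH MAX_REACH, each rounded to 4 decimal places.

Link lengths: [5.1, 1.7, 7.4, 9.7, 5.0]
max_reach = 5.1 + 1.7 + 7.4 + 9.7 + 5 = 28.9
L_max = max([5.1, 1.7, 7.4, 9.7, 5.0]) = 9.7
S (sum of others) = 28.9 - 9.7 = 19.2
min_reach = max(0, 9.7 - 19.2) = max(0, -9.5) = 0

Answer: 0.0000 28.9000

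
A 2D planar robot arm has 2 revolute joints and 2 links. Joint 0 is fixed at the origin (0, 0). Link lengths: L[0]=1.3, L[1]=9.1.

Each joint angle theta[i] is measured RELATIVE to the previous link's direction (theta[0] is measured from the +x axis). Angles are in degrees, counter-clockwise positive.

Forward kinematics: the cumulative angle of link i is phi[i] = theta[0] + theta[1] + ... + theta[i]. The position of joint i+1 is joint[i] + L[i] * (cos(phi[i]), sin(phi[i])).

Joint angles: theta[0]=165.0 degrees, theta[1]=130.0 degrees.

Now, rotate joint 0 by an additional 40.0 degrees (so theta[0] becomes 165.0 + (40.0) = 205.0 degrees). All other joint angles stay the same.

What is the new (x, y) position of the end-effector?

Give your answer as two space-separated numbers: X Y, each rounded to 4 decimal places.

Answer: 7.0692 -4.3952

Derivation:
joint[0] = (0.0000, 0.0000)  (base)
link 0: phi[0] = 205 = 205 deg
  cos(205 deg) = -0.9063, sin(205 deg) = -0.4226
  joint[1] = (0.0000, 0.0000) + 1.3 * (-0.9063, -0.4226) = (0.0000 + -1.1782, 0.0000 + -0.5494) = (-1.1782, -0.5494)
link 1: phi[1] = 205 + 130 = 335 deg
  cos(335 deg) = 0.9063, sin(335 deg) = -0.4226
  joint[2] = (-1.1782, -0.5494) + 9.1 * (0.9063, -0.4226) = (-1.1782 + 8.2474, -0.5494 + -3.8458) = (7.0692, -4.3952)
End effector: (7.0692, -4.3952)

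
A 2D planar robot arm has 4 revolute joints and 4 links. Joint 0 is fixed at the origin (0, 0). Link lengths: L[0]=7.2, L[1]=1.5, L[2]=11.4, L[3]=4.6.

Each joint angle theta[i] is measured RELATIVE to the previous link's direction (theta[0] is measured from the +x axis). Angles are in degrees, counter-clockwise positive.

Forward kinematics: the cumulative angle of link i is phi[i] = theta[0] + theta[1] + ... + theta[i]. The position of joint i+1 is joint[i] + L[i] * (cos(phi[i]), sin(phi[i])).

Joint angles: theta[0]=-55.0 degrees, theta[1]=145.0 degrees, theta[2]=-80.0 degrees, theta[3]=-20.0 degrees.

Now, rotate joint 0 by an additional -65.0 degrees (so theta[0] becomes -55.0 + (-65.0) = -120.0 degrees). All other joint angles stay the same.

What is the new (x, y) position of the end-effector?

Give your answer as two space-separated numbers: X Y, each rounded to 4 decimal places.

Answer: 5.4888 -19.3830

Derivation:
joint[0] = (0.0000, 0.0000)  (base)
link 0: phi[0] = -120 = -120 deg
  cos(-120 deg) = -0.5000, sin(-120 deg) = -0.8660
  joint[1] = (0.0000, 0.0000) + 7.2 * (-0.5000, -0.8660) = (0.0000 + -3.6000, 0.0000 + -6.2354) = (-3.6000, -6.2354)
link 1: phi[1] = -120 + 145 = 25 deg
  cos(25 deg) = 0.9063, sin(25 deg) = 0.4226
  joint[2] = (-3.6000, -6.2354) + 1.5 * (0.9063, 0.4226) = (-3.6000 + 1.3595, -6.2354 + 0.6339) = (-2.2405, -5.6015)
link 2: phi[2] = -120 + 145 + -80 = -55 deg
  cos(-55 deg) = 0.5736, sin(-55 deg) = -0.8192
  joint[3] = (-2.2405, -5.6015) + 11.4 * (0.5736, -0.8192) = (-2.2405 + 6.5388, -5.6015 + -9.3383) = (4.2982, -14.9398)
link 3: phi[3] = -120 + 145 + -80 + -20 = -75 deg
  cos(-75 deg) = 0.2588, sin(-75 deg) = -0.9659
  joint[4] = (4.2982, -14.9398) + 4.6 * (0.2588, -0.9659) = (4.2982 + 1.1906, -14.9398 + -4.4433) = (5.4888, -19.3830)
End effector: (5.4888, -19.3830)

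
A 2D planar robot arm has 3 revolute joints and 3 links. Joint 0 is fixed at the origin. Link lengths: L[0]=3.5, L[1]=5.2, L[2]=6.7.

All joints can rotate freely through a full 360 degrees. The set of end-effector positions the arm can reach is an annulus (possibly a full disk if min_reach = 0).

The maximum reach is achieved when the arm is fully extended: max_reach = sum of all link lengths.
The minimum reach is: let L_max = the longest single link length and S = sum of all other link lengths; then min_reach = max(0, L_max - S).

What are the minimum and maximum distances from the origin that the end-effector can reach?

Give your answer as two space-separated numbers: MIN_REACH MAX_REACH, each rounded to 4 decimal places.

Answer: 0.0000 15.4000

Derivation:
Link lengths: [3.5, 5.2, 6.7]
max_reach = 3.5 + 5.2 + 6.7 = 15.4
L_max = max([3.5, 5.2, 6.7]) = 6.7
S (sum of others) = 15.4 - 6.7 = 8.7
min_reach = max(0, 6.7 - 8.7) = max(0, -2) = 0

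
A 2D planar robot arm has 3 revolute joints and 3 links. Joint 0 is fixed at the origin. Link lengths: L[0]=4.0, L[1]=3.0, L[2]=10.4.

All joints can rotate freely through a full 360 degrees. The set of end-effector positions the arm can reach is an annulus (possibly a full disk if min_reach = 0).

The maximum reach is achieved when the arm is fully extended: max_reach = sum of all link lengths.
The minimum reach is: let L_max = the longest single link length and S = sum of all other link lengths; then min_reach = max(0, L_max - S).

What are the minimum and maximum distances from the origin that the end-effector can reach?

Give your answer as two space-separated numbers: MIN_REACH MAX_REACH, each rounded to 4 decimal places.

Link lengths: [4.0, 3.0, 10.4]
max_reach = 4 + 3 + 10.4 = 17.4
L_max = max([4.0, 3.0, 10.4]) = 10.4
S (sum of others) = 17.4 - 10.4 = 7
min_reach = max(0, 10.4 - 7) = max(0, 3.4) = 3.4

Answer: 3.4000 17.4000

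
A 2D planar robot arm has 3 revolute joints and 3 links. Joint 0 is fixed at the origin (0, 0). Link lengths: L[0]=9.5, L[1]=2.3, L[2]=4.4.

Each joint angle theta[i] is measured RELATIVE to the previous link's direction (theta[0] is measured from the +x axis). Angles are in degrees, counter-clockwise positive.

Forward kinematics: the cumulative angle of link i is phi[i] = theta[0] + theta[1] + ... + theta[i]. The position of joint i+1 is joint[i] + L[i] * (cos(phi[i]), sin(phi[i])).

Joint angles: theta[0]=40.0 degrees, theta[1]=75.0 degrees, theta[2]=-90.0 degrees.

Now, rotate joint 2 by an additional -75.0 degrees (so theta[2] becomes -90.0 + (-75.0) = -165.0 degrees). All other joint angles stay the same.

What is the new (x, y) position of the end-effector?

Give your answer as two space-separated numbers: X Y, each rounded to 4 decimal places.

Answer: 9.1337 4.8204

Derivation:
joint[0] = (0.0000, 0.0000)  (base)
link 0: phi[0] = 40 = 40 deg
  cos(40 deg) = 0.7660, sin(40 deg) = 0.6428
  joint[1] = (0.0000, 0.0000) + 9.5 * (0.7660, 0.6428) = (0.0000 + 7.2774, 0.0000 + 6.1065) = (7.2774, 6.1065)
link 1: phi[1] = 40 + 75 = 115 deg
  cos(115 deg) = -0.4226, sin(115 deg) = 0.9063
  joint[2] = (7.2774, 6.1065) + 2.3 * (-0.4226, 0.9063) = (7.2774 + -0.9720, 6.1065 + 2.0845) = (6.3054, 8.1910)
link 2: phi[2] = 40 + 75 + -165 = -50 deg
  cos(-50 deg) = 0.6428, sin(-50 deg) = -0.7660
  joint[3] = (6.3054, 8.1910) + 4.4 * (0.6428, -0.7660) = (6.3054 + 2.8283, 8.1910 + -3.3706) = (9.1337, 4.8204)
End effector: (9.1337, 4.8204)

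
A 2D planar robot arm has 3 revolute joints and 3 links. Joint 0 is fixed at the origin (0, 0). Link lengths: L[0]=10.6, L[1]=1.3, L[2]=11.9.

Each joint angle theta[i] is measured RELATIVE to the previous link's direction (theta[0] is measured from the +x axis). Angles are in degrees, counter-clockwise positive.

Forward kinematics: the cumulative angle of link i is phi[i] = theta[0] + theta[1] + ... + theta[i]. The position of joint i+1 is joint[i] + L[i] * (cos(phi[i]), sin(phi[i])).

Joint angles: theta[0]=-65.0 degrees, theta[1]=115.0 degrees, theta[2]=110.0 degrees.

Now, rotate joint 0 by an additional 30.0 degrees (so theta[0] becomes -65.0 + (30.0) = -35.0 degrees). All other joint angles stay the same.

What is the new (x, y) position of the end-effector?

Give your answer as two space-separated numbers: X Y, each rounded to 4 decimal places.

joint[0] = (0.0000, 0.0000)  (base)
link 0: phi[0] = -35 = -35 deg
  cos(-35 deg) = 0.8192, sin(-35 deg) = -0.5736
  joint[1] = (0.0000, 0.0000) + 10.6 * (0.8192, -0.5736) = (0.0000 + 8.6830, 0.0000 + -6.0799) = (8.6830, -6.0799)
link 1: phi[1] = -35 + 115 = 80 deg
  cos(80 deg) = 0.1736, sin(80 deg) = 0.9848
  joint[2] = (8.6830, -6.0799) + 1.3 * (0.1736, 0.9848) = (8.6830 + 0.2257, -6.0799 + 1.2803) = (8.9088, -4.7997)
link 2: phi[2] = -35 + 115 + 110 = 190 deg
  cos(190 deg) = -0.9848, sin(190 deg) = -0.1736
  joint[3] = (8.9088, -4.7997) + 11.9 * (-0.9848, -0.1736) = (8.9088 + -11.7192, -4.7997 + -2.0664) = (-2.8105, -6.8661)
End effector: (-2.8105, -6.8661)

Answer: -2.8105 -6.8661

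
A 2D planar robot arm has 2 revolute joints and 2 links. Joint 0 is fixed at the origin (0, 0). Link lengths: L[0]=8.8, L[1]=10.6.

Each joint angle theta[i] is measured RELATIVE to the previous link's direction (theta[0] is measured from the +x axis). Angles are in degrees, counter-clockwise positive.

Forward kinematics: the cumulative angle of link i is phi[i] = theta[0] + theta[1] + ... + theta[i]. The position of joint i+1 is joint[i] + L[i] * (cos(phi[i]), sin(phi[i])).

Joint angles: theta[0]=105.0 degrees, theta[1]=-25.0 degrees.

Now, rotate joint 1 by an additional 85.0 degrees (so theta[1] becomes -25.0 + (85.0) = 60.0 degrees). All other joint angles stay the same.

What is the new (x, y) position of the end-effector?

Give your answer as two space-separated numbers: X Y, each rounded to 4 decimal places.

joint[0] = (0.0000, 0.0000)  (base)
link 0: phi[0] = 105 = 105 deg
  cos(105 deg) = -0.2588, sin(105 deg) = 0.9659
  joint[1] = (0.0000, 0.0000) + 8.8 * (-0.2588, 0.9659) = (0.0000 + -2.2776, 0.0000 + 8.5001) = (-2.2776, 8.5001)
link 1: phi[1] = 105 + 60 = 165 deg
  cos(165 deg) = -0.9659, sin(165 deg) = 0.2588
  joint[2] = (-2.2776, 8.5001) + 10.6 * (-0.9659, 0.2588) = (-2.2776 + -10.2388, 8.5001 + 2.7435) = (-12.5164, 11.2436)
End effector: (-12.5164, 11.2436)

Answer: -12.5164 11.2436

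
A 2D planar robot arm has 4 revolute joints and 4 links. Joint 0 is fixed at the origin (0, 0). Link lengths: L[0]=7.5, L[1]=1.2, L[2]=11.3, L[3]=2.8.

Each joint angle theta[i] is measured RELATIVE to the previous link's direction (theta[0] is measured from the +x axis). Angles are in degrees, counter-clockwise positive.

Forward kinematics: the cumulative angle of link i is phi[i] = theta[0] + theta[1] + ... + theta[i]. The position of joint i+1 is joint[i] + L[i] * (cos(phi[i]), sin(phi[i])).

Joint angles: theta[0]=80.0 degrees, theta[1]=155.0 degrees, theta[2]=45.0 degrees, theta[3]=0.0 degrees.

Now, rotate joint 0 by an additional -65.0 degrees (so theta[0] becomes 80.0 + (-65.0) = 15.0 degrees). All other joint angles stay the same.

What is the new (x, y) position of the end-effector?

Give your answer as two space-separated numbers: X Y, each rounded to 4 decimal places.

joint[0] = (0.0000, 0.0000)  (base)
link 0: phi[0] = 15 = 15 deg
  cos(15 deg) = 0.9659, sin(15 deg) = 0.2588
  joint[1] = (0.0000, 0.0000) + 7.5 * (0.9659, 0.2588) = (0.0000 + 7.2444, 0.0000 + 1.9411) = (7.2444, 1.9411)
link 1: phi[1] = 15 + 155 = 170 deg
  cos(170 deg) = -0.9848, sin(170 deg) = 0.1736
  joint[2] = (7.2444, 1.9411) + 1.2 * (-0.9848, 0.1736) = (7.2444 + -1.1818, 1.9411 + 0.2084) = (6.0627, 2.1495)
link 2: phi[2] = 15 + 155 + 45 = 215 deg
  cos(215 deg) = -0.8192, sin(215 deg) = -0.5736
  joint[3] = (6.0627, 2.1495) + 11.3 * (-0.8192, -0.5736) = (6.0627 + -9.2564, 2.1495 + -6.4814) = (-3.1937, -4.3319)
link 3: phi[3] = 15 + 155 + 45 + 0 = 215 deg
  cos(215 deg) = -0.8192, sin(215 deg) = -0.5736
  joint[4] = (-3.1937, -4.3319) + 2.8 * (-0.8192, -0.5736) = (-3.1937 + -2.2936, -4.3319 + -1.6060) = (-5.4874, -5.9379)
End effector: (-5.4874, -5.9379)

Answer: -5.4874 -5.9379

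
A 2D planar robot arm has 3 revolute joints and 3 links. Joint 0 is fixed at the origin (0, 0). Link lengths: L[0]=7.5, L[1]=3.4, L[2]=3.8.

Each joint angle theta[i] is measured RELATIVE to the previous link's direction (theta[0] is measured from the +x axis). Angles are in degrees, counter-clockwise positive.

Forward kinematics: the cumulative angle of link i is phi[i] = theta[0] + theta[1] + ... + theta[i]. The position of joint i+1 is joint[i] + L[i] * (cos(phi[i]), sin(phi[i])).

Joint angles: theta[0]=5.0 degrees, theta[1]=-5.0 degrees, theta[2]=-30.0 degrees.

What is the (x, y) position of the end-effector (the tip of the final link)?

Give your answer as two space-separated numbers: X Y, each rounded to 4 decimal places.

joint[0] = (0.0000, 0.0000)  (base)
link 0: phi[0] = 5 = 5 deg
  cos(5 deg) = 0.9962, sin(5 deg) = 0.0872
  joint[1] = (0.0000, 0.0000) + 7.5 * (0.9962, 0.0872) = (0.0000 + 7.4715, 0.0000 + 0.6537) = (7.4715, 0.6537)
link 1: phi[1] = 5 + -5 = 0 deg
  cos(0 deg) = 1.0000, sin(0 deg) = 0.0000
  joint[2] = (7.4715, 0.6537) + 3.4 * (1.0000, 0.0000) = (7.4715 + 3.4000, 0.6537 + 0.0000) = (10.8715, 0.6537)
link 2: phi[2] = 5 + -5 + -30 = -30 deg
  cos(-30 deg) = 0.8660, sin(-30 deg) = -0.5000
  joint[3] = (10.8715, 0.6537) + 3.8 * (0.8660, -0.5000) = (10.8715 + 3.2909, 0.6537 + -1.9000) = (14.1624, -1.2463)
End effector: (14.1624, -1.2463)

Answer: 14.1624 -1.2463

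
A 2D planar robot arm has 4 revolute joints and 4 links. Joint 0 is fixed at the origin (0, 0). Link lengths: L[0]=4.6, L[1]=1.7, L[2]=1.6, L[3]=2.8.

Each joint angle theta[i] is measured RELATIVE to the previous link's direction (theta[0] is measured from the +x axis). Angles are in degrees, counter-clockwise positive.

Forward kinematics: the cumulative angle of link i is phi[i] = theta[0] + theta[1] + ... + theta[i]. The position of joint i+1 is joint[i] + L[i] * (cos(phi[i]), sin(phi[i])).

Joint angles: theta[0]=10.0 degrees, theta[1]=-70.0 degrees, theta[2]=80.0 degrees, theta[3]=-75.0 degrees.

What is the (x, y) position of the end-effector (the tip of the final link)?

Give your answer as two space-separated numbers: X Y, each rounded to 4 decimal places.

joint[0] = (0.0000, 0.0000)  (base)
link 0: phi[0] = 10 = 10 deg
  cos(10 deg) = 0.9848, sin(10 deg) = 0.1736
  joint[1] = (0.0000, 0.0000) + 4.6 * (0.9848, 0.1736) = (0.0000 + 4.5301, 0.0000 + 0.7988) = (4.5301, 0.7988)
link 1: phi[1] = 10 + -70 = -60 deg
  cos(-60 deg) = 0.5000, sin(-60 deg) = -0.8660
  joint[2] = (4.5301, 0.7988) + 1.7 * (0.5000, -0.8660) = (4.5301 + 0.8500, 0.7988 + -1.4722) = (5.3801, -0.6735)
link 2: phi[2] = 10 + -70 + 80 = 20 deg
  cos(20 deg) = 0.9397, sin(20 deg) = 0.3420
  joint[3] = (5.3801, -0.6735) + 1.6 * (0.9397, 0.3420) = (5.3801 + 1.5035, -0.6735 + 0.5472) = (6.8836, -0.1262)
link 3: phi[3] = 10 + -70 + 80 + -75 = -55 deg
  cos(-55 deg) = 0.5736, sin(-55 deg) = -0.8192
  joint[4] = (6.8836, -0.1262) + 2.8 * (0.5736, -0.8192) = (6.8836 + 1.6060, -0.1262 + -2.2936) = (8.4896, -2.4199)
End effector: (8.4896, -2.4199)

Answer: 8.4896 -2.4199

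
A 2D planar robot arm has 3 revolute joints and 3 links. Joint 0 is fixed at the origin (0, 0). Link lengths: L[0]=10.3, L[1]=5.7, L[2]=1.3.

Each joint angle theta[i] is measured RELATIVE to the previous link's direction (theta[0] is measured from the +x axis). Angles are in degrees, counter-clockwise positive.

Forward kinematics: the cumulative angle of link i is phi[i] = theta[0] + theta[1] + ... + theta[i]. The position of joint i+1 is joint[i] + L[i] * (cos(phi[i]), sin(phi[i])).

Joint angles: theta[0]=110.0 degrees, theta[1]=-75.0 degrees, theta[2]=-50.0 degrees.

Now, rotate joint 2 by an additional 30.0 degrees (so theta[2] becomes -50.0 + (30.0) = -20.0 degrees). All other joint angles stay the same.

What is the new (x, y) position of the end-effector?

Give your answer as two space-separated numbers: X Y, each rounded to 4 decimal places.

Answer: 2.4021 13.2847

Derivation:
joint[0] = (0.0000, 0.0000)  (base)
link 0: phi[0] = 110 = 110 deg
  cos(110 deg) = -0.3420, sin(110 deg) = 0.9397
  joint[1] = (0.0000, 0.0000) + 10.3 * (-0.3420, 0.9397) = (0.0000 + -3.5228, 0.0000 + 9.6788) = (-3.5228, 9.6788)
link 1: phi[1] = 110 + -75 = 35 deg
  cos(35 deg) = 0.8192, sin(35 deg) = 0.5736
  joint[2] = (-3.5228, 9.6788) + 5.7 * (0.8192, 0.5736) = (-3.5228 + 4.6692, 9.6788 + 3.2694) = (1.1464, 12.9482)
link 2: phi[2] = 110 + -75 + -20 = 15 deg
  cos(15 deg) = 0.9659, sin(15 deg) = 0.2588
  joint[3] = (1.1464, 12.9482) + 1.3 * (0.9659, 0.2588) = (1.1464 + 1.2557, 12.9482 + 0.3365) = (2.4021, 13.2847)
End effector: (2.4021, 13.2847)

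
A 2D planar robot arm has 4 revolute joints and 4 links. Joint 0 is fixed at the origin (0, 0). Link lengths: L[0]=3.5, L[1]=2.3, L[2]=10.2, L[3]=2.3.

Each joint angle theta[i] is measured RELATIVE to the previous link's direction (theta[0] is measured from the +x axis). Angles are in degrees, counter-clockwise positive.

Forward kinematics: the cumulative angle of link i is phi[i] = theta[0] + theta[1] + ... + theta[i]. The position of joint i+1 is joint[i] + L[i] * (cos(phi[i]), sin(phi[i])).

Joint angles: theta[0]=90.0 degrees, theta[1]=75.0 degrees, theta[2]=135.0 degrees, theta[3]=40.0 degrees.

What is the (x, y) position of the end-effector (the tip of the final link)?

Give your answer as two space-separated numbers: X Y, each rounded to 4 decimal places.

joint[0] = (0.0000, 0.0000)  (base)
link 0: phi[0] = 90 = 90 deg
  cos(90 deg) = 0.0000, sin(90 deg) = 1.0000
  joint[1] = (0.0000, 0.0000) + 3.5 * (0.0000, 1.0000) = (0.0000 + 0.0000, 0.0000 + 3.5000) = (0.0000, 3.5000)
link 1: phi[1] = 90 + 75 = 165 deg
  cos(165 deg) = -0.9659, sin(165 deg) = 0.2588
  joint[2] = (0.0000, 3.5000) + 2.3 * (-0.9659, 0.2588) = (0.0000 + -2.2216, 3.5000 + 0.5953) = (-2.2216, 4.0953)
link 2: phi[2] = 90 + 75 + 135 = 300 deg
  cos(300 deg) = 0.5000, sin(300 deg) = -0.8660
  joint[3] = (-2.2216, 4.0953) + 10.2 * (0.5000, -0.8660) = (-2.2216 + 5.1000, 4.0953 + -8.8335) = (2.8784, -4.7382)
link 3: phi[3] = 90 + 75 + 135 + 40 = 340 deg
  cos(340 deg) = 0.9397, sin(340 deg) = -0.3420
  joint[4] = (2.8784, -4.7382) + 2.3 * (0.9397, -0.3420) = (2.8784 + 2.1613, -4.7382 + -0.7866) = (5.0397, -5.5248)
End effector: (5.0397, -5.5248)

Answer: 5.0397 -5.5248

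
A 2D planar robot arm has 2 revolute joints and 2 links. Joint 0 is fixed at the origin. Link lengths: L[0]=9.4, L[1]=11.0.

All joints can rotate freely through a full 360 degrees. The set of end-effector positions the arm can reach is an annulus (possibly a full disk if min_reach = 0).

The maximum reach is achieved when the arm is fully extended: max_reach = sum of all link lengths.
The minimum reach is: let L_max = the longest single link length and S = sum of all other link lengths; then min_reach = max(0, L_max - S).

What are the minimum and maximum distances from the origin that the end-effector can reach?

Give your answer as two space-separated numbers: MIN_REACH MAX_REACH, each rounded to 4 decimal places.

Link lengths: [9.4, 11.0]
max_reach = 9.4 + 11 = 20.4
L_max = max([9.4, 11.0]) = 11
S (sum of others) = 20.4 - 11 = 9.4
min_reach = max(0, 11 - 9.4) = max(0, 1.6) = 1.6

Answer: 1.6000 20.4000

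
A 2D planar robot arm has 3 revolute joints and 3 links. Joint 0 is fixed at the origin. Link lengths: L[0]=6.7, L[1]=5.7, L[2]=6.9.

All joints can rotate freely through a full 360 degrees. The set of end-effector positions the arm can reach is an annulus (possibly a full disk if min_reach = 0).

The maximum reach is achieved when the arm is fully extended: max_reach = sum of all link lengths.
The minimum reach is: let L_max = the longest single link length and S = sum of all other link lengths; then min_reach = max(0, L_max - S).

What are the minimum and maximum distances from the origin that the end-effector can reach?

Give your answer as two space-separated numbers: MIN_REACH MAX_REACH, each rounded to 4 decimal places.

Link lengths: [6.7, 5.7, 6.9]
max_reach = 6.7 + 5.7 + 6.9 = 19.3
L_max = max([6.7, 5.7, 6.9]) = 6.9
S (sum of others) = 19.3 - 6.9 = 12.4
min_reach = max(0, 6.9 - 12.4) = max(0, -5.5) = 0

Answer: 0.0000 19.3000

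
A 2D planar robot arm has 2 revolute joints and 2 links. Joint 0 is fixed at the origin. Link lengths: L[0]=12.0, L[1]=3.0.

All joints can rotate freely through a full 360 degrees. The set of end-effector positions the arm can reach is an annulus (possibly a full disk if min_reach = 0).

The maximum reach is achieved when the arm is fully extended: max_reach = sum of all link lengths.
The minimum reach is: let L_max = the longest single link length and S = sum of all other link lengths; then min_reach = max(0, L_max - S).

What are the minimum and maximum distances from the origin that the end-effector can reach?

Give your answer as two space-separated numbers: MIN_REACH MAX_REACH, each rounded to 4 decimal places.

Link lengths: [12.0, 3.0]
max_reach = 12 + 3 = 15
L_max = max([12.0, 3.0]) = 12
S (sum of others) = 15 - 12 = 3
min_reach = max(0, 12 - 3) = max(0, 9) = 9

Answer: 9.0000 15.0000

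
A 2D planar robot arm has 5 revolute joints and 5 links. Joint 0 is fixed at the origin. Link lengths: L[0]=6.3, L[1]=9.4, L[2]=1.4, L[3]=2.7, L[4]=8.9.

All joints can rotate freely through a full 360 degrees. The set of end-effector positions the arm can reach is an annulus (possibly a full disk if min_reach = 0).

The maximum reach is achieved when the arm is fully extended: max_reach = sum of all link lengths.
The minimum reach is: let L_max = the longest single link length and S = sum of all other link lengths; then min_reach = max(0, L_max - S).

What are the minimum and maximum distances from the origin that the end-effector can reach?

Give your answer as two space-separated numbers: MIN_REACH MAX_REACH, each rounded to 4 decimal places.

Link lengths: [6.3, 9.4, 1.4, 2.7, 8.9]
max_reach = 6.3 + 9.4 + 1.4 + 2.7 + 8.9 = 28.7
L_max = max([6.3, 9.4, 1.4, 2.7, 8.9]) = 9.4
S (sum of others) = 28.7 - 9.4 = 19.3
min_reach = max(0, 9.4 - 19.3) = max(0, -9.9) = 0

Answer: 0.0000 28.7000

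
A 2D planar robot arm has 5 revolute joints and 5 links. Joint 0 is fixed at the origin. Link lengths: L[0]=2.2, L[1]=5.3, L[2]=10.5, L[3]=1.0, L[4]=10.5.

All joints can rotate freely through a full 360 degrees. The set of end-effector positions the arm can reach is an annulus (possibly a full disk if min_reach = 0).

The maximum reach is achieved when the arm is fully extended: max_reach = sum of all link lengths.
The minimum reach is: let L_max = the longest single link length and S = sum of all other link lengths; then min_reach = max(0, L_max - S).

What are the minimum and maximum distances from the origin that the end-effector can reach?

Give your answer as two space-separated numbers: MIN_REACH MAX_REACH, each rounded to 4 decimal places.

Link lengths: [2.2, 5.3, 10.5, 1.0, 10.5]
max_reach = 2.2 + 5.3 + 10.5 + 1 + 10.5 = 29.5
L_max = max([2.2, 5.3, 10.5, 1.0, 10.5]) = 10.5
S (sum of others) = 29.5 - 10.5 = 19
min_reach = max(0, 10.5 - 19) = max(0, -8.5) = 0

Answer: 0.0000 29.5000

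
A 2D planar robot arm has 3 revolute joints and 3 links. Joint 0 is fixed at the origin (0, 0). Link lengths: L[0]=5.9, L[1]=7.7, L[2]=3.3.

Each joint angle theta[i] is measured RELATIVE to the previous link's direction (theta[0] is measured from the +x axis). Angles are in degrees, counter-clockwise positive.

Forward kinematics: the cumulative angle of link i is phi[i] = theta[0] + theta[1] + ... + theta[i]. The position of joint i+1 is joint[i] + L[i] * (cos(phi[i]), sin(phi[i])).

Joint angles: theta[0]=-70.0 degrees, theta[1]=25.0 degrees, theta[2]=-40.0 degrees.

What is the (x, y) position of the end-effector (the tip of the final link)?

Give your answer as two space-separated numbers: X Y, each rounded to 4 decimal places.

joint[0] = (0.0000, 0.0000)  (base)
link 0: phi[0] = -70 = -70 deg
  cos(-70 deg) = 0.3420, sin(-70 deg) = -0.9397
  joint[1] = (0.0000, 0.0000) + 5.9 * (0.3420, -0.9397) = (0.0000 + 2.0179, 0.0000 + -5.5442) = (2.0179, -5.5442)
link 1: phi[1] = -70 + 25 = -45 deg
  cos(-45 deg) = 0.7071, sin(-45 deg) = -0.7071
  joint[2] = (2.0179, -5.5442) + 7.7 * (0.7071, -0.7071) = (2.0179 + 5.4447, -5.5442 + -5.4447) = (7.4626, -10.9889)
link 2: phi[2] = -70 + 25 + -40 = -85 deg
  cos(-85 deg) = 0.0872, sin(-85 deg) = -0.9962
  joint[3] = (7.4626, -10.9889) + 3.3 * (0.0872, -0.9962) = (7.4626 + 0.2876, -10.9889 + -3.2874) = (7.7503, -14.2764)
End effector: (7.7503, -14.2764)

Answer: 7.7503 -14.2764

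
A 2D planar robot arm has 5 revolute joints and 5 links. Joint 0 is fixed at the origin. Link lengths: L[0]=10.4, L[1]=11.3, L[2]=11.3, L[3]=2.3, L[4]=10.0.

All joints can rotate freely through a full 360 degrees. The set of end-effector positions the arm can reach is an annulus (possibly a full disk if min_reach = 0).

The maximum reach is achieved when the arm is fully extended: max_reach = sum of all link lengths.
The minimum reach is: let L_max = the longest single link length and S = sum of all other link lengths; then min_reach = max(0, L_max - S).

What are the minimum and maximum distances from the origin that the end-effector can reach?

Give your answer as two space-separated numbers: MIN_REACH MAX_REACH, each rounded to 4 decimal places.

Answer: 0.0000 45.3000

Derivation:
Link lengths: [10.4, 11.3, 11.3, 2.3, 10.0]
max_reach = 10.4 + 11.3 + 11.3 + 2.3 + 10 = 45.3
L_max = max([10.4, 11.3, 11.3, 2.3, 10.0]) = 11.3
S (sum of others) = 45.3 - 11.3 = 34
min_reach = max(0, 11.3 - 34) = max(0, -22.7) = 0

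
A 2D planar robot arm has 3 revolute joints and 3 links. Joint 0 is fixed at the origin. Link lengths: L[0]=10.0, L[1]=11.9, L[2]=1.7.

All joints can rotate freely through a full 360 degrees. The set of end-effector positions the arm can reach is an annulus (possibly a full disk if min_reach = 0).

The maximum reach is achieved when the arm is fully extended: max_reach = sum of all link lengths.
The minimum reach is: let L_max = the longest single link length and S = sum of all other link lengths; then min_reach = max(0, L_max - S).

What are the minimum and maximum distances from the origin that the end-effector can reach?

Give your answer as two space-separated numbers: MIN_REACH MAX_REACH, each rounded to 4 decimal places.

Answer: 0.2000 23.6000

Derivation:
Link lengths: [10.0, 11.9, 1.7]
max_reach = 10 + 11.9 + 1.7 = 23.6
L_max = max([10.0, 11.9, 1.7]) = 11.9
S (sum of others) = 23.6 - 11.9 = 11.7
min_reach = max(0, 11.9 - 11.7) = max(0, 0.2) = 0.2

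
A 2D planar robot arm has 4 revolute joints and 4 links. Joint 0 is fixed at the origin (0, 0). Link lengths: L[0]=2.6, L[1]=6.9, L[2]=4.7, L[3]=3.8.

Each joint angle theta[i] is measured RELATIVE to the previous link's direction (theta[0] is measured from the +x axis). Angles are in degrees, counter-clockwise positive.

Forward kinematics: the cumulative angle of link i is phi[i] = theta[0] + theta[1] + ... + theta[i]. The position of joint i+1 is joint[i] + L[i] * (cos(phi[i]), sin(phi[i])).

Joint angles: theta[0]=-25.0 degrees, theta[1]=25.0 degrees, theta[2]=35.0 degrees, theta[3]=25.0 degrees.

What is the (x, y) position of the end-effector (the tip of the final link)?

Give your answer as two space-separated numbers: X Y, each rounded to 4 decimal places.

Answer: 15.0064 4.8879

Derivation:
joint[0] = (0.0000, 0.0000)  (base)
link 0: phi[0] = -25 = -25 deg
  cos(-25 deg) = 0.9063, sin(-25 deg) = -0.4226
  joint[1] = (0.0000, 0.0000) + 2.6 * (0.9063, -0.4226) = (0.0000 + 2.3564, 0.0000 + -1.0988) = (2.3564, -1.0988)
link 1: phi[1] = -25 + 25 = 0 deg
  cos(0 deg) = 1.0000, sin(0 deg) = 0.0000
  joint[2] = (2.3564, -1.0988) + 6.9 * (1.0000, 0.0000) = (2.3564 + 6.9000, -1.0988 + 0.0000) = (9.2564, -1.0988)
link 2: phi[2] = -25 + 25 + 35 = 35 deg
  cos(35 deg) = 0.8192, sin(35 deg) = 0.5736
  joint[3] = (9.2564, -1.0988) + 4.7 * (0.8192, 0.5736) = (9.2564 + 3.8500, -1.0988 + 2.6958) = (13.1064, 1.5970)
link 3: phi[3] = -25 + 25 + 35 + 25 = 60 deg
  cos(60 deg) = 0.5000, sin(60 deg) = 0.8660
  joint[4] = (13.1064, 1.5970) + 3.8 * (0.5000, 0.8660) = (13.1064 + 1.9000, 1.5970 + 3.2909) = (15.0064, 4.8879)
End effector: (15.0064, 4.8879)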